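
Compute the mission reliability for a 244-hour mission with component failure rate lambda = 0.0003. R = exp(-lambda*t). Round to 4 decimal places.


lambda = 0.0003
mission_time = 244
lambda * t = 0.0003 * 244 = 0.0732
R = exp(-0.0732)
R = 0.9294

0.9294


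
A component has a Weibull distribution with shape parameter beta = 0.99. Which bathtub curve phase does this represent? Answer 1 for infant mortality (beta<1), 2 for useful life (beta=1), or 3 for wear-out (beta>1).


beta = 0.99
Compare beta to 1:
beta < 1 => infant mortality (phase 1)
beta = 1 => useful life (phase 2)
beta > 1 => wear-out (phase 3)
Since beta = 0.99, this is infant mortality (decreasing failure rate)
Phase = 1

1


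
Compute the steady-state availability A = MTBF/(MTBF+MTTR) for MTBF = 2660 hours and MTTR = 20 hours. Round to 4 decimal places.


MTBF = 2660
MTTR = 20
MTBF + MTTR = 2680
A = 2660 / 2680
A = 0.9925

0.9925


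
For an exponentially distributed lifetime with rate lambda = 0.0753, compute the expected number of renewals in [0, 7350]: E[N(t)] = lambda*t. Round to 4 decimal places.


lambda = 0.0753
t = 7350
E[N(t)] = lambda * t
E[N(t)] = 0.0753 * 7350
E[N(t)] = 553.455

553.455


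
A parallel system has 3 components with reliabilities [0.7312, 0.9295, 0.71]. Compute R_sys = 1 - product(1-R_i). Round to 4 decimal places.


Components: [0.7312, 0.9295, 0.71]
(1 - 0.7312) = 0.2688, running product = 0.2688
(1 - 0.9295) = 0.0705, running product = 0.019
(1 - 0.71) = 0.29, running product = 0.0055
Product of (1-R_i) = 0.0055
R_sys = 1 - 0.0055 = 0.9945

0.9945


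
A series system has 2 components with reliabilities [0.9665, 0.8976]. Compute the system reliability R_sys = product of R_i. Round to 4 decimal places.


Components: [0.9665, 0.8976]
After component 1 (R=0.9665): product = 0.9665
After component 2 (R=0.8976): product = 0.8675
R_sys = 0.8675

0.8675


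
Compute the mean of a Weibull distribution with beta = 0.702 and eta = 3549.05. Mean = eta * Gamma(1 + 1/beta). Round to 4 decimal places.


beta = 0.702, eta = 3549.05
1/beta = 1.4245
1 + 1/beta = 2.4245
Gamma(2.4245) = 1.2624
Mean = 3549.05 * 1.2624
Mean = 4480.3012

4480.3012


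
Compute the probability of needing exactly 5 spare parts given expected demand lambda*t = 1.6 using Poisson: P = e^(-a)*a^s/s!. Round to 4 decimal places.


a = 1.6, s = 5
e^(-a) = e^(-1.6) = 0.2019
a^s = 1.6^5 = 10.4858
s! = 120
P = 0.2019 * 10.4858 / 120
P = 0.0176

0.0176


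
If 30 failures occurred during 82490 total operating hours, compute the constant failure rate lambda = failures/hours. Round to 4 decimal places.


failures = 30
total_hours = 82490
lambda = 30 / 82490
lambda = 0.0004

0.0004


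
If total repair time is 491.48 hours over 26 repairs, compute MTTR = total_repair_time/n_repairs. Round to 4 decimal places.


total_repair_time = 491.48
n_repairs = 26
MTTR = 491.48 / 26
MTTR = 18.9031

18.9031


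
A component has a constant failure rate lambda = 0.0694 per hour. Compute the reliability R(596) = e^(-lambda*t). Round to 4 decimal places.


lambda = 0.0694
t = 596
lambda * t = 41.3624
R(t) = e^(-41.3624)
R(t) = 0.0

0.0


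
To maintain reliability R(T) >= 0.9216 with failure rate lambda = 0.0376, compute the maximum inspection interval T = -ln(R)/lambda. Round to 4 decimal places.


R_target = 0.9216
lambda = 0.0376
-ln(0.9216) = 0.0816
T = 0.0816 / 0.0376
T = 2.1714

2.1714


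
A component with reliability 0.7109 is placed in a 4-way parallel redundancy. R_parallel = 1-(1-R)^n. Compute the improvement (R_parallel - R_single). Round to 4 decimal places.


R_single = 0.7109, n = 4
1 - R_single = 0.2891
(1 - R_single)^n = 0.2891^4 = 0.007
R_parallel = 1 - 0.007 = 0.993
Improvement = 0.993 - 0.7109
Improvement = 0.2821

0.2821


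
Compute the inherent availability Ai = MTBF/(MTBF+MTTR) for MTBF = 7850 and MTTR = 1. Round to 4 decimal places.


MTBF = 7850
MTTR = 1
MTBF + MTTR = 7851
Ai = 7850 / 7851
Ai = 0.9999

0.9999


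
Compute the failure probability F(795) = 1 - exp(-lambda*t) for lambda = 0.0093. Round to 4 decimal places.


lambda = 0.0093, t = 795
lambda * t = 7.3935
exp(-7.3935) = 0.0006
F(t) = 1 - 0.0006
F(t) = 0.9994

0.9994


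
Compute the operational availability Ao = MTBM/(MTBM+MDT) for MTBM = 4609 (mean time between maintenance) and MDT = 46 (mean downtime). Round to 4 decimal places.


MTBM = 4609
MDT = 46
MTBM + MDT = 4655
Ao = 4609 / 4655
Ao = 0.9901

0.9901


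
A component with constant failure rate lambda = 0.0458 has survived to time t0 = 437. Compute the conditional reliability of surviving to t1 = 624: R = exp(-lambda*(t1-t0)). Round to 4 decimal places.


lambda = 0.0458
t0 = 437, t1 = 624
t1 - t0 = 187
lambda * (t1-t0) = 0.0458 * 187 = 8.5646
R = exp(-8.5646)
R = 0.0002

0.0002


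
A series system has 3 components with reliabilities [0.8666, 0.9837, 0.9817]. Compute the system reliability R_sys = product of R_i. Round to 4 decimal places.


Components: [0.8666, 0.9837, 0.9817]
After component 1 (R=0.8666): product = 0.8666
After component 2 (R=0.9837): product = 0.8525
After component 3 (R=0.9817): product = 0.8369
R_sys = 0.8369

0.8369


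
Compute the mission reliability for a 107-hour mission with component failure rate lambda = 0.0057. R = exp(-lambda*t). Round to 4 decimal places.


lambda = 0.0057
mission_time = 107
lambda * t = 0.0057 * 107 = 0.6099
R = exp(-0.6099)
R = 0.5434

0.5434


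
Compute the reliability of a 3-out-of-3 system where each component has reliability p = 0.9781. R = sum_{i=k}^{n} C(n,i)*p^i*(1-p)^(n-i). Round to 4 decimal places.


k = 3, n = 3, p = 0.9781
i=3: C(3,3)=1 * 0.9781^3 * 0.0219^0 = 0.9357
R = sum of terms = 0.9357

0.9357


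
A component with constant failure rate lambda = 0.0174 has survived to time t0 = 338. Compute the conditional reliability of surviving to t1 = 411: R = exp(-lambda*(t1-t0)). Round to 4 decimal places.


lambda = 0.0174
t0 = 338, t1 = 411
t1 - t0 = 73
lambda * (t1-t0) = 0.0174 * 73 = 1.2702
R = exp(-1.2702)
R = 0.2808

0.2808


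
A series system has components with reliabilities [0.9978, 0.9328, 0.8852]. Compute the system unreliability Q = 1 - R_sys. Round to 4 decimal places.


Components: [0.9978, 0.9328, 0.8852]
After component 1: product = 0.9978
After component 2: product = 0.9307
After component 3: product = 0.8239
R_sys = 0.8239
Q = 1 - 0.8239 = 0.1761

0.1761


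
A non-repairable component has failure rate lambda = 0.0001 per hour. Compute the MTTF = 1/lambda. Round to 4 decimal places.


lambda = 0.0001
MTTF = 1 / 0.0001
MTTF = 10000.0

10000.0


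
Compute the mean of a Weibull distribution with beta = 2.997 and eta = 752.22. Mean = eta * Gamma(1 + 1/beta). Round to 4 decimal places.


beta = 2.997, eta = 752.22
1/beta = 0.3337
1 + 1/beta = 1.3337
Gamma(1.3337) = 0.8929
Mean = 752.22 * 0.8929
Mean = 671.6875

671.6875


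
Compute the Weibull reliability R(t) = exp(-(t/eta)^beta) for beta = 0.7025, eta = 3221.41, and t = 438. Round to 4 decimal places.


beta = 0.7025, eta = 3221.41, t = 438
t/eta = 438 / 3221.41 = 0.136
(t/eta)^beta = 0.136^0.7025 = 0.2462
R(t) = exp(-0.2462)
R(t) = 0.7818

0.7818


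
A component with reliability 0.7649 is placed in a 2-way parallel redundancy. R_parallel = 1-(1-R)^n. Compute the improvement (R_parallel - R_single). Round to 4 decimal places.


R_single = 0.7649, n = 2
1 - R_single = 0.2351
(1 - R_single)^n = 0.2351^2 = 0.0553
R_parallel = 1 - 0.0553 = 0.9447
Improvement = 0.9447 - 0.7649
Improvement = 0.1798

0.1798


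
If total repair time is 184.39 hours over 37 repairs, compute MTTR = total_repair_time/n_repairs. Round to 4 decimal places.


total_repair_time = 184.39
n_repairs = 37
MTTR = 184.39 / 37
MTTR = 4.9835

4.9835


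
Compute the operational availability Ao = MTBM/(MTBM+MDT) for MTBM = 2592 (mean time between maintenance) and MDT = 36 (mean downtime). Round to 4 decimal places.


MTBM = 2592
MDT = 36
MTBM + MDT = 2628
Ao = 2592 / 2628
Ao = 0.9863

0.9863


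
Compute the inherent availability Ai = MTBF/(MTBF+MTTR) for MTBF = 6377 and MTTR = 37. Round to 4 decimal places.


MTBF = 6377
MTTR = 37
MTBF + MTTR = 6414
Ai = 6377 / 6414
Ai = 0.9942

0.9942


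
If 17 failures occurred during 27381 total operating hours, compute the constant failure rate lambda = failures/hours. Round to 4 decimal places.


failures = 17
total_hours = 27381
lambda = 17 / 27381
lambda = 0.0006

0.0006


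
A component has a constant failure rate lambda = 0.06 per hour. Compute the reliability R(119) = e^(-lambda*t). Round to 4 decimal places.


lambda = 0.06
t = 119
lambda * t = 7.14
R(t) = e^(-7.14)
R(t) = 0.0008

0.0008


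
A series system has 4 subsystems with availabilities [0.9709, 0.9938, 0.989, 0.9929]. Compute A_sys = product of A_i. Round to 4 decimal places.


Subsystems: [0.9709, 0.9938, 0.989, 0.9929]
After subsystem 1 (A=0.9709): product = 0.9709
After subsystem 2 (A=0.9938): product = 0.9649
After subsystem 3 (A=0.989): product = 0.9543
After subsystem 4 (A=0.9929): product = 0.9475
A_sys = 0.9475

0.9475


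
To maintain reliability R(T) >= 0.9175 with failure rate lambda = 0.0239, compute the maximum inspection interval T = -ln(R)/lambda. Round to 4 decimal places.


R_target = 0.9175
lambda = 0.0239
-ln(0.9175) = 0.0861
T = 0.0861 / 0.0239
T = 3.6026

3.6026


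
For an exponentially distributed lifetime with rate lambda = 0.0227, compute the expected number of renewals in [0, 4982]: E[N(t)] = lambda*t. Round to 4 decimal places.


lambda = 0.0227
t = 4982
E[N(t)] = lambda * t
E[N(t)] = 0.0227 * 4982
E[N(t)] = 113.0914

113.0914


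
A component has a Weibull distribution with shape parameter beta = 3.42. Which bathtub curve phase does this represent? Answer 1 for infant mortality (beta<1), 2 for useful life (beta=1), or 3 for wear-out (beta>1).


beta = 3.42
Compare beta to 1:
beta < 1 => infant mortality (phase 1)
beta = 1 => useful life (phase 2)
beta > 1 => wear-out (phase 3)
Since beta = 3.42, this is wear-out (increasing failure rate)
Phase = 3

3


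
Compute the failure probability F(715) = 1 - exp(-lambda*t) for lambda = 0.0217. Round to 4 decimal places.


lambda = 0.0217, t = 715
lambda * t = 15.5155
exp(-15.5155) = 0.0
F(t) = 1 - 0.0
F(t) = 1.0

1.0


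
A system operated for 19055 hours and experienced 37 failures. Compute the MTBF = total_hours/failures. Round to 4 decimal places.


total_hours = 19055
failures = 37
MTBF = 19055 / 37
MTBF = 515.0

515.0


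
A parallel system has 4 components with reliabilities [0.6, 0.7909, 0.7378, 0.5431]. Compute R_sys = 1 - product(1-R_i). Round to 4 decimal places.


Components: [0.6, 0.7909, 0.7378, 0.5431]
(1 - 0.6) = 0.4, running product = 0.4
(1 - 0.7909) = 0.2091, running product = 0.0836
(1 - 0.7378) = 0.2622, running product = 0.0219
(1 - 0.5431) = 0.4569, running product = 0.01
Product of (1-R_i) = 0.01
R_sys = 1 - 0.01 = 0.99

0.99


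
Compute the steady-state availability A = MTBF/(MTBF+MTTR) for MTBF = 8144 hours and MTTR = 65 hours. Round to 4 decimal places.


MTBF = 8144
MTTR = 65
MTBF + MTTR = 8209
A = 8144 / 8209
A = 0.9921

0.9921


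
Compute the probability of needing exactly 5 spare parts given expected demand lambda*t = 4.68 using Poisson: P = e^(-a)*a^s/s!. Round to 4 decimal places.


a = 4.68, s = 5
e^(-a) = e^(-4.68) = 0.0093
a^s = 4.68^5 = 2245.0668
s! = 120
P = 0.0093 * 2245.0668 / 120
P = 0.1736

0.1736


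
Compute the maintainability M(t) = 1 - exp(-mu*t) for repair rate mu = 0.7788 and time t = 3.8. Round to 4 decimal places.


mu = 0.7788, t = 3.8
mu * t = 0.7788 * 3.8 = 2.9594
exp(-2.9594) = 0.0518
M(t) = 1 - 0.0518
M(t) = 0.9482

0.9482


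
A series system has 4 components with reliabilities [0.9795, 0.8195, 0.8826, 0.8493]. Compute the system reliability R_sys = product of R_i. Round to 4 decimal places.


Components: [0.9795, 0.8195, 0.8826, 0.8493]
After component 1 (R=0.9795): product = 0.9795
After component 2 (R=0.8195): product = 0.8027
After component 3 (R=0.8826): product = 0.7085
After component 4 (R=0.8493): product = 0.6017
R_sys = 0.6017

0.6017


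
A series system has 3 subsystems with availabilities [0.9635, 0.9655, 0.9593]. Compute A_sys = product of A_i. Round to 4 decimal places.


Subsystems: [0.9635, 0.9655, 0.9593]
After subsystem 1 (A=0.9635): product = 0.9635
After subsystem 2 (A=0.9655): product = 0.9303
After subsystem 3 (A=0.9593): product = 0.8924
A_sys = 0.8924

0.8924


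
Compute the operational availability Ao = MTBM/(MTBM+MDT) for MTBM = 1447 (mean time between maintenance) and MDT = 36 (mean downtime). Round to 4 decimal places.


MTBM = 1447
MDT = 36
MTBM + MDT = 1483
Ao = 1447 / 1483
Ao = 0.9757

0.9757


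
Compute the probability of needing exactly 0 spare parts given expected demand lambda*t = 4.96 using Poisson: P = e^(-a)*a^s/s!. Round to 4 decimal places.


a = 4.96, s = 0
e^(-a) = e^(-4.96) = 0.007
a^s = 4.96^0 = 1.0
s! = 1
P = 0.007 * 1.0 / 1
P = 0.007

0.007


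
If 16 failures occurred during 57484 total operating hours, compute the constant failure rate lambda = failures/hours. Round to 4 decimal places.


failures = 16
total_hours = 57484
lambda = 16 / 57484
lambda = 0.0003

0.0003


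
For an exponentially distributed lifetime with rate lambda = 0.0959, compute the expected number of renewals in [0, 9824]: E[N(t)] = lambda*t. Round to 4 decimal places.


lambda = 0.0959
t = 9824
E[N(t)] = lambda * t
E[N(t)] = 0.0959 * 9824
E[N(t)] = 942.1216

942.1216


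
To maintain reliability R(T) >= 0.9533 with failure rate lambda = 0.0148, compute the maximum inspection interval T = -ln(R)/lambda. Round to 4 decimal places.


R_target = 0.9533
lambda = 0.0148
-ln(0.9533) = 0.0478
T = 0.0478 / 0.0148
T = 3.2315

3.2315


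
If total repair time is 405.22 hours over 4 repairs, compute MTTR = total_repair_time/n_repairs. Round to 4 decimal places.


total_repair_time = 405.22
n_repairs = 4
MTTR = 405.22 / 4
MTTR = 101.305

101.305


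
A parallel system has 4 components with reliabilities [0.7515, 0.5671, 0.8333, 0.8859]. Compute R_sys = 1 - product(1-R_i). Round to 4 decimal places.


Components: [0.7515, 0.5671, 0.8333, 0.8859]
(1 - 0.7515) = 0.2485, running product = 0.2485
(1 - 0.5671) = 0.4329, running product = 0.1076
(1 - 0.8333) = 0.1667, running product = 0.0179
(1 - 0.8859) = 0.1141, running product = 0.002
Product of (1-R_i) = 0.002
R_sys = 1 - 0.002 = 0.998

0.998


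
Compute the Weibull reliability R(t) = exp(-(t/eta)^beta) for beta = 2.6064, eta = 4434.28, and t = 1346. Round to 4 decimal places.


beta = 2.6064, eta = 4434.28, t = 1346
t/eta = 1346 / 4434.28 = 0.3035
(t/eta)^beta = 0.3035^2.6064 = 0.0447
R(t) = exp(-0.0447)
R(t) = 0.9563

0.9563


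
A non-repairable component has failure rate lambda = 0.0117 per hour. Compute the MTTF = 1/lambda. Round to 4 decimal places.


lambda = 0.0117
MTTF = 1 / 0.0117
MTTF = 85.4701

85.4701


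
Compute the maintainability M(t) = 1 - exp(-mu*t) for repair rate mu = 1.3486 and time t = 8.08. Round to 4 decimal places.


mu = 1.3486, t = 8.08
mu * t = 1.3486 * 8.08 = 10.8967
exp(-10.8967) = 0.0
M(t) = 1 - 0.0
M(t) = 1.0

1.0


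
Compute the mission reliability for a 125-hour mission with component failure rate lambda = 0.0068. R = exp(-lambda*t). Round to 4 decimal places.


lambda = 0.0068
mission_time = 125
lambda * t = 0.0068 * 125 = 0.85
R = exp(-0.85)
R = 0.4274

0.4274


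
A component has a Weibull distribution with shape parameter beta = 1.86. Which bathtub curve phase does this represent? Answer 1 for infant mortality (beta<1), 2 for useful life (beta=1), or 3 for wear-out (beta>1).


beta = 1.86
Compare beta to 1:
beta < 1 => infant mortality (phase 1)
beta = 1 => useful life (phase 2)
beta > 1 => wear-out (phase 3)
Since beta = 1.86, this is wear-out (increasing failure rate)
Phase = 3

3


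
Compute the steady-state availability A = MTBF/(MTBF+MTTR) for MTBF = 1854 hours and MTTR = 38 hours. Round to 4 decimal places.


MTBF = 1854
MTTR = 38
MTBF + MTTR = 1892
A = 1854 / 1892
A = 0.9799

0.9799


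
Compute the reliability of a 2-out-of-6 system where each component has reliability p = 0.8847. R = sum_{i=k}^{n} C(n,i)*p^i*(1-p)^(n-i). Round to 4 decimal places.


k = 2, n = 6, p = 0.8847
i=2: C(6,2)=15 * 0.8847^2 * 0.1153^4 = 0.0021
i=3: C(6,3)=20 * 0.8847^3 * 0.1153^3 = 0.0212
i=4: C(6,4)=15 * 0.8847^4 * 0.1153^2 = 0.1222
i=5: C(6,5)=6 * 0.8847^5 * 0.1153^1 = 0.3749
i=6: C(6,6)=1 * 0.8847^6 * 0.1153^0 = 0.4795
R = sum of terms = 0.9999

0.9999


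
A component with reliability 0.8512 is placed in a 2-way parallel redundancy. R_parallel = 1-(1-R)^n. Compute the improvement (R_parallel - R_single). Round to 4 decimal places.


R_single = 0.8512, n = 2
1 - R_single = 0.1488
(1 - R_single)^n = 0.1488^2 = 0.0221
R_parallel = 1 - 0.0221 = 0.9779
Improvement = 0.9779 - 0.8512
Improvement = 0.1267

0.1267


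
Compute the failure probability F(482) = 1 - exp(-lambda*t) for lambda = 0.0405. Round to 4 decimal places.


lambda = 0.0405, t = 482
lambda * t = 19.521
exp(-19.521) = 0.0
F(t) = 1 - 0.0
F(t) = 1.0

1.0


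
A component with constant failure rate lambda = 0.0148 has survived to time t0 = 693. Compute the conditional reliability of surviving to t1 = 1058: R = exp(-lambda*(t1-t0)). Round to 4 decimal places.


lambda = 0.0148
t0 = 693, t1 = 1058
t1 - t0 = 365
lambda * (t1-t0) = 0.0148 * 365 = 5.402
R = exp(-5.402)
R = 0.0045

0.0045


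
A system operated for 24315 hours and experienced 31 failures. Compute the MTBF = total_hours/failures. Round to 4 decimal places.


total_hours = 24315
failures = 31
MTBF = 24315 / 31
MTBF = 784.3548

784.3548


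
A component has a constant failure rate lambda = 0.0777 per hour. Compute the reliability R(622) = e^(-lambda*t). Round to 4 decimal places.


lambda = 0.0777
t = 622
lambda * t = 48.3294
R(t) = e^(-48.3294)
R(t) = 0.0

0.0


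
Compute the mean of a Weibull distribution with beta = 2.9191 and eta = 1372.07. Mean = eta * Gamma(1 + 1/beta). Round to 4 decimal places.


beta = 2.9191, eta = 1372.07
1/beta = 0.3426
1 + 1/beta = 1.3426
Gamma(1.3426) = 0.8919
Mean = 1372.07 * 0.8919
Mean = 1223.7939

1223.7939


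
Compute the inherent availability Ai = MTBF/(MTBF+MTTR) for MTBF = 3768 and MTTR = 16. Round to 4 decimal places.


MTBF = 3768
MTTR = 16
MTBF + MTTR = 3784
Ai = 3768 / 3784
Ai = 0.9958

0.9958


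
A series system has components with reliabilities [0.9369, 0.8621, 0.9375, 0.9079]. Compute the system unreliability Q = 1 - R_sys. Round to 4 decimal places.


Components: [0.9369, 0.8621, 0.9375, 0.9079]
After component 1: product = 0.9369
After component 2: product = 0.8077
After component 3: product = 0.7572
After component 4: product = 0.6875
R_sys = 0.6875
Q = 1 - 0.6875 = 0.3125

0.3125


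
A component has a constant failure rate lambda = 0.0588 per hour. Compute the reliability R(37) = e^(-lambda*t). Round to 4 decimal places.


lambda = 0.0588
t = 37
lambda * t = 2.1756
R(t) = e^(-2.1756)
R(t) = 0.1135

0.1135


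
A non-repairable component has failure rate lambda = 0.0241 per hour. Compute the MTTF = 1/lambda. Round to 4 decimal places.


lambda = 0.0241
MTTF = 1 / 0.0241
MTTF = 41.4938

41.4938


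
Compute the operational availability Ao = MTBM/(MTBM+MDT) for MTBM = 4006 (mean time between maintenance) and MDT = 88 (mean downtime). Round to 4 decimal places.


MTBM = 4006
MDT = 88
MTBM + MDT = 4094
Ao = 4006 / 4094
Ao = 0.9785

0.9785


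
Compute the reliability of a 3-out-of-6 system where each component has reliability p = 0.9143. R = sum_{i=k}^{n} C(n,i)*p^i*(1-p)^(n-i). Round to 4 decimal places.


k = 3, n = 6, p = 0.9143
i=3: C(6,3)=20 * 0.9143^3 * 0.0857^3 = 0.0096
i=4: C(6,4)=15 * 0.9143^4 * 0.0857^2 = 0.077
i=5: C(6,5)=6 * 0.9143^5 * 0.0857^1 = 0.3285
i=6: C(6,6)=1 * 0.9143^6 * 0.0857^0 = 0.5842
R = sum of terms = 0.9993

0.9993


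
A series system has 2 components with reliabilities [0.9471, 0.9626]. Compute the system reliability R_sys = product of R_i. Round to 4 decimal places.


Components: [0.9471, 0.9626]
After component 1 (R=0.9471): product = 0.9471
After component 2 (R=0.9626): product = 0.9117
R_sys = 0.9117

0.9117


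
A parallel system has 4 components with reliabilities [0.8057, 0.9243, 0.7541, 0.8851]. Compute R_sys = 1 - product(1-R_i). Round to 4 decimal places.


Components: [0.8057, 0.9243, 0.7541, 0.8851]
(1 - 0.8057) = 0.1943, running product = 0.1943
(1 - 0.9243) = 0.0757, running product = 0.0147
(1 - 0.7541) = 0.2459, running product = 0.0036
(1 - 0.8851) = 0.1149, running product = 0.0004
Product of (1-R_i) = 0.0004
R_sys = 1 - 0.0004 = 0.9996

0.9996


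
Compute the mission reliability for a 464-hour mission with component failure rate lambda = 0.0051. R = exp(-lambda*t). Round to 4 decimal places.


lambda = 0.0051
mission_time = 464
lambda * t = 0.0051 * 464 = 2.3664
R = exp(-2.3664)
R = 0.0938

0.0938


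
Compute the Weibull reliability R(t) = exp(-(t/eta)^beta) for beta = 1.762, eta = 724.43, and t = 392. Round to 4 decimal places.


beta = 1.762, eta = 724.43, t = 392
t/eta = 392 / 724.43 = 0.5411
(t/eta)^beta = 0.5411^1.762 = 0.3389
R(t) = exp(-0.3389)
R(t) = 0.7126

0.7126


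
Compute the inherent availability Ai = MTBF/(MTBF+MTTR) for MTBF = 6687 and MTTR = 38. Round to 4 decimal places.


MTBF = 6687
MTTR = 38
MTBF + MTTR = 6725
Ai = 6687 / 6725
Ai = 0.9943

0.9943


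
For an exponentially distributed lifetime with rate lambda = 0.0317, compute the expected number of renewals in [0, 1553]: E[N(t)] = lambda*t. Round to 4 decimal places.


lambda = 0.0317
t = 1553
E[N(t)] = lambda * t
E[N(t)] = 0.0317 * 1553
E[N(t)] = 49.2301

49.2301


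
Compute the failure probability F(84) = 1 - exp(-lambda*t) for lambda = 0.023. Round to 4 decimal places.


lambda = 0.023, t = 84
lambda * t = 1.932
exp(-1.932) = 0.1449
F(t) = 1 - 0.1449
F(t) = 0.8551

0.8551


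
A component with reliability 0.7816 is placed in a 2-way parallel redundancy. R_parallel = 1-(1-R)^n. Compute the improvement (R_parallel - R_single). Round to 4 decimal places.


R_single = 0.7816, n = 2
1 - R_single = 0.2184
(1 - R_single)^n = 0.2184^2 = 0.0477
R_parallel = 1 - 0.0477 = 0.9523
Improvement = 0.9523 - 0.7816
Improvement = 0.1707

0.1707


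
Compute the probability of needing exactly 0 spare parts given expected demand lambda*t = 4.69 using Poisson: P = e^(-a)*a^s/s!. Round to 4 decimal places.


a = 4.69, s = 0
e^(-a) = e^(-4.69) = 0.0092
a^s = 4.69^0 = 1.0
s! = 1
P = 0.0092 * 1.0 / 1
P = 0.0092

0.0092


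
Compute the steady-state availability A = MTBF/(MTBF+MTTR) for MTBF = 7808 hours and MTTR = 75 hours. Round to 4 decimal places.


MTBF = 7808
MTTR = 75
MTBF + MTTR = 7883
A = 7808 / 7883
A = 0.9905

0.9905


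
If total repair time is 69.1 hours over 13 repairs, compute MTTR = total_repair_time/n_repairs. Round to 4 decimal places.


total_repair_time = 69.1
n_repairs = 13
MTTR = 69.1 / 13
MTTR = 5.3154

5.3154


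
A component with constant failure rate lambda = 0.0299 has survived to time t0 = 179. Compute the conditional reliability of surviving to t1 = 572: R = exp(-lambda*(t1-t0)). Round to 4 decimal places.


lambda = 0.0299
t0 = 179, t1 = 572
t1 - t0 = 393
lambda * (t1-t0) = 0.0299 * 393 = 11.7507
R = exp(-11.7507)
R = 0.0

0.0


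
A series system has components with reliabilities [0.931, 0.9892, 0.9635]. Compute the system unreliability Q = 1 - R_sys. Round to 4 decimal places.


Components: [0.931, 0.9892, 0.9635]
After component 1: product = 0.931
After component 2: product = 0.9209
After component 3: product = 0.8873
R_sys = 0.8873
Q = 1 - 0.8873 = 0.1127

0.1127


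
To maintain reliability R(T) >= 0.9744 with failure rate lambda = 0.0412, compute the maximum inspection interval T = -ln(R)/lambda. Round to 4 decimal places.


R_target = 0.9744
lambda = 0.0412
-ln(0.9744) = 0.0259
T = 0.0259 / 0.0412
T = 0.6295

0.6295


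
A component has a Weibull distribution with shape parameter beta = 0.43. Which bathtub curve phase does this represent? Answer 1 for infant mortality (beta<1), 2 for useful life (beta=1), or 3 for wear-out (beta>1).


beta = 0.43
Compare beta to 1:
beta < 1 => infant mortality (phase 1)
beta = 1 => useful life (phase 2)
beta > 1 => wear-out (phase 3)
Since beta = 0.43, this is infant mortality (decreasing failure rate)
Phase = 1

1


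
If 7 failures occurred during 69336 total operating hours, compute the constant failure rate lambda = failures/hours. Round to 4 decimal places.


failures = 7
total_hours = 69336
lambda = 7 / 69336
lambda = 0.0001

0.0001


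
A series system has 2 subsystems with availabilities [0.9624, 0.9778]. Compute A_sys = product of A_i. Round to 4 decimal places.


Subsystems: [0.9624, 0.9778]
After subsystem 1 (A=0.9624): product = 0.9624
After subsystem 2 (A=0.9778): product = 0.941
A_sys = 0.941

0.941


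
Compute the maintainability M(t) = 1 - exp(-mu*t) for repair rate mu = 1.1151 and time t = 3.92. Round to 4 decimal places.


mu = 1.1151, t = 3.92
mu * t = 1.1151 * 3.92 = 4.3712
exp(-4.3712) = 0.0126
M(t) = 1 - 0.0126
M(t) = 0.9874

0.9874


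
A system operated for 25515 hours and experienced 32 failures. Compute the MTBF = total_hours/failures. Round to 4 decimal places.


total_hours = 25515
failures = 32
MTBF = 25515 / 32
MTBF = 797.3438

797.3438


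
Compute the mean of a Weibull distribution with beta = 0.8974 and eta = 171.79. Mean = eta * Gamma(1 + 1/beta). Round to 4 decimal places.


beta = 0.8974, eta = 171.79
1/beta = 1.1143
1 + 1/beta = 2.1143
Gamma(2.1143) = 1.0539
Mean = 171.79 * 1.0539
Mean = 181.0418

181.0418


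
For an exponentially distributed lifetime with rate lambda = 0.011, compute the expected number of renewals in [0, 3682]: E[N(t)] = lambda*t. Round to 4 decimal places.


lambda = 0.011
t = 3682
E[N(t)] = lambda * t
E[N(t)] = 0.011 * 3682
E[N(t)] = 40.502

40.502


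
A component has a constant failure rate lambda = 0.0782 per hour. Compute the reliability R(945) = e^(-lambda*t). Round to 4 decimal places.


lambda = 0.0782
t = 945
lambda * t = 73.899
R(t) = e^(-73.899)
R(t) = 0.0

0.0


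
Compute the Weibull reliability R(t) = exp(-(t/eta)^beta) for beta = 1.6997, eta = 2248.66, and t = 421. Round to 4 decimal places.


beta = 1.6997, eta = 2248.66, t = 421
t/eta = 421 / 2248.66 = 0.1872
(t/eta)^beta = 0.1872^1.6997 = 0.058
R(t) = exp(-0.058)
R(t) = 0.9437

0.9437


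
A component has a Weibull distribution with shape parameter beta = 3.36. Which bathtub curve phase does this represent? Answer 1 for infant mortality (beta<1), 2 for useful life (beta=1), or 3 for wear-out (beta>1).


beta = 3.36
Compare beta to 1:
beta < 1 => infant mortality (phase 1)
beta = 1 => useful life (phase 2)
beta > 1 => wear-out (phase 3)
Since beta = 3.36, this is wear-out (increasing failure rate)
Phase = 3

3


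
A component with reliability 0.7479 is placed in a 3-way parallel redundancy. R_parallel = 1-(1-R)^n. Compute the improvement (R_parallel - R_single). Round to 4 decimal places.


R_single = 0.7479, n = 3
1 - R_single = 0.2521
(1 - R_single)^n = 0.2521^3 = 0.016
R_parallel = 1 - 0.016 = 0.984
Improvement = 0.984 - 0.7479
Improvement = 0.2361

0.2361


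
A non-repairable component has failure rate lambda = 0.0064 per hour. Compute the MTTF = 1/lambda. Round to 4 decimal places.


lambda = 0.0064
MTTF = 1 / 0.0064
MTTF = 156.25

156.25


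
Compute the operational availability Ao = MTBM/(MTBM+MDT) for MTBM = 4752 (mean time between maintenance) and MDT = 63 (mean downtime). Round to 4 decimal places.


MTBM = 4752
MDT = 63
MTBM + MDT = 4815
Ao = 4752 / 4815
Ao = 0.9869

0.9869


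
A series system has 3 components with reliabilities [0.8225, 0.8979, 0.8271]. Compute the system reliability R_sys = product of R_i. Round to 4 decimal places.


Components: [0.8225, 0.8979, 0.8271]
After component 1 (R=0.8225): product = 0.8225
After component 2 (R=0.8979): product = 0.7385
After component 3 (R=0.8271): product = 0.6108
R_sys = 0.6108

0.6108


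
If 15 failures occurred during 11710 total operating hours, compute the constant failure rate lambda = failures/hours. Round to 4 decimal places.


failures = 15
total_hours = 11710
lambda = 15 / 11710
lambda = 0.0013

0.0013


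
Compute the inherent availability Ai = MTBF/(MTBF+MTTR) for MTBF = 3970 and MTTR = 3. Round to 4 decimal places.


MTBF = 3970
MTTR = 3
MTBF + MTTR = 3973
Ai = 3970 / 3973
Ai = 0.9992

0.9992


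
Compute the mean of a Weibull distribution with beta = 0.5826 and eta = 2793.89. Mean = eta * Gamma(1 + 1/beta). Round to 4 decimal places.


beta = 0.5826, eta = 2793.89
1/beta = 1.7164
1 + 1/beta = 2.7164
Gamma(2.7164) = 1.5652
Mean = 2793.89 * 1.5652
Mean = 4372.8619

4372.8619


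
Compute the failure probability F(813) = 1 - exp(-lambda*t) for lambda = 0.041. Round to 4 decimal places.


lambda = 0.041, t = 813
lambda * t = 33.333
exp(-33.333) = 0.0
F(t) = 1 - 0.0
F(t) = 1.0

1.0


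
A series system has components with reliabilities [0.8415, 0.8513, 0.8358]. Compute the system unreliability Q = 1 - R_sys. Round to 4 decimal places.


Components: [0.8415, 0.8513, 0.8358]
After component 1: product = 0.8415
After component 2: product = 0.7164
After component 3: product = 0.5987
R_sys = 0.5987
Q = 1 - 0.5987 = 0.4013

0.4013


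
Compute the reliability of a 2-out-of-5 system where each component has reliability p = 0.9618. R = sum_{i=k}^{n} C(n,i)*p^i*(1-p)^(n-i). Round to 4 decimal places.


k = 2, n = 5, p = 0.9618
i=2: C(5,2)=10 * 0.9618^2 * 0.0382^3 = 0.0005
i=3: C(5,3)=10 * 0.9618^3 * 0.0382^2 = 0.013
i=4: C(5,4)=5 * 0.9618^4 * 0.0382^1 = 0.1634
i=5: C(5,5)=1 * 0.9618^5 * 0.0382^0 = 0.823
R = sum of terms = 1.0

1.0


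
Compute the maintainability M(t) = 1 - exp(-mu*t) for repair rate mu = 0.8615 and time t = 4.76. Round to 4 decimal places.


mu = 0.8615, t = 4.76
mu * t = 0.8615 * 4.76 = 4.1007
exp(-4.1007) = 0.0166
M(t) = 1 - 0.0166
M(t) = 0.9834

0.9834


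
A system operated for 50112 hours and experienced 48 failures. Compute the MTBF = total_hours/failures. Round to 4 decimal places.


total_hours = 50112
failures = 48
MTBF = 50112 / 48
MTBF = 1044.0

1044.0


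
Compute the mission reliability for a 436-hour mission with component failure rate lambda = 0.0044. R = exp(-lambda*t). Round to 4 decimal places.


lambda = 0.0044
mission_time = 436
lambda * t = 0.0044 * 436 = 1.9184
R = exp(-1.9184)
R = 0.1468

0.1468


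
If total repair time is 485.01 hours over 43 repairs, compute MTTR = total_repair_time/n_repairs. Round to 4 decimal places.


total_repair_time = 485.01
n_repairs = 43
MTTR = 485.01 / 43
MTTR = 11.2793

11.2793


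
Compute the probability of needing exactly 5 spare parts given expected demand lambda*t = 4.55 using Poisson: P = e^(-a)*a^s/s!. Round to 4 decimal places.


a = 4.55, s = 5
e^(-a) = e^(-4.55) = 0.0106
a^s = 4.55^5 = 1950.1005
s! = 120
P = 0.0106 * 1950.1005 / 120
P = 0.1717

0.1717


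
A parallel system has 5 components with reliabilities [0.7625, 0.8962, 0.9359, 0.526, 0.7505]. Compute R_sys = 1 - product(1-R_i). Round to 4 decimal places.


Components: [0.7625, 0.8962, 0.9359, 0.526, 0.7505]
(1 - 0.7625) = 0.2375, running product = 0.2375
(1 - 0.8962) = 0.1038, running product = 0.0247
(1 - 0.9359) = 0.0641, running product = 0.0016
(1 - 0.526) = 0.474, running product = 0.0007
(1 - 0.7505) = 0.2495, running product = 0.0002
Product of (1-R_i) = 0.0002
R_sys = 1 - 0.0002 = 0.9998

0.9998


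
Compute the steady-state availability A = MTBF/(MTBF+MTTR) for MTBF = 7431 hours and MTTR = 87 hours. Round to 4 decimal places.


MTBF = 7431
MTTR = 87
MTBF + MTTR = 7518
A = 7431 / 7518
A = 0.9884

0.9884


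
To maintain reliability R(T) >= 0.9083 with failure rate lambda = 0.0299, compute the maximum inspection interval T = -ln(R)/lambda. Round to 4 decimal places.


R_target = 0.9083
lambda = 0.0299
-ln(0.9083) = 0.0962
T = 0.0962 / 0.0299
T = 3.2167

3.2167


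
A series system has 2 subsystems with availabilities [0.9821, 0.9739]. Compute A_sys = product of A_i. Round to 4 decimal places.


Subsystems: [0.9821, 0.9739]
After subsystem 1 (A=0.9821): product = 0.9821
After subsystem 2 (A=0.9739): product = 0.9565
A_sys = 0.9565

0.9565


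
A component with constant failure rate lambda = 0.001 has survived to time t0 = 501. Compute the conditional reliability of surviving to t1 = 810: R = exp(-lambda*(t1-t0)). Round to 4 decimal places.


lambda = 0.001
t0 = 501, t1 = 810
t1 - t0 = 309
lambda * (t1-t0) = 0.001 * 309 = 0.309
R = exp(-0.309)
R = 0.7342

0.7342


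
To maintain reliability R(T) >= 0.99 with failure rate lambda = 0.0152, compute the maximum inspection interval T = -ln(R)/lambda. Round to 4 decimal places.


R_target = 0.99
lambda = 0.0152
-ln(0.99) = 0.0101
T = 0.0101 / 0.0152
T = 0.6612

0.6612


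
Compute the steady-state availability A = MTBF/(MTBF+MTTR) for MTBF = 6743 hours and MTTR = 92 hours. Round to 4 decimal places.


MTBF = 6743
MTTR = 92
MTBF + MTTR = 6835
A = 6743 / 6835
A = 0.9865

0.9865


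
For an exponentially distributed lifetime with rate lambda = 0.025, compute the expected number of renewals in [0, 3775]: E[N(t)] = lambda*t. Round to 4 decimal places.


lambda = 0.025
t = 3775
E[N(t)] = lambda * t
E[N(t)] = 0.025 * 3775
E[N(t)] = 94.375

94.375


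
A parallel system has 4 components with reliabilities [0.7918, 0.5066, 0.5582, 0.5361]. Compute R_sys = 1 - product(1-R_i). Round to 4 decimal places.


Components: [0.7918, 0.5066, 0.5582, 0.5361]
(1 - 0.7918) = 0.2082, running product = 0.2082
(1 - 0.5066) = 0.4934, running product = 0.1027
(1 - 0.5582) = 0.4418, running product = 0.0454
(1 - 0.5361) = 0.4639, running product = 0.0211
Product of (1-R_i) = 0.0211
R_sys = 1 - 0.0211 = 0.9789

0.9789


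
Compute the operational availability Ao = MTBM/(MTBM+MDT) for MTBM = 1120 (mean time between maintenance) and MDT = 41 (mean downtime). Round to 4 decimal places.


MTBM = 1120
MDT = 41
MTBM + MDT = 1161
Ao = 1120 / 1161
Ao = 0.9647

0.9647


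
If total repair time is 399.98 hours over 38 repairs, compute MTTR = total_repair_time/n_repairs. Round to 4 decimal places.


total_repair_time = 399.98
n_repairs = 38
MTTR = 399.98 / 38
MTTR = 10.5258

10.5258


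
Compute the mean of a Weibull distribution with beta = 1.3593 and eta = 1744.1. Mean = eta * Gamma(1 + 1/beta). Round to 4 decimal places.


beta = 1.3593, eta = 1744.1
1/beta = 0.7357
1 + 1/beta = 1.7357
Gamma(1.7357) = 0.9159
Mean = 1744.1 * 0.9159
Mean = 1597.3894

1597.3894


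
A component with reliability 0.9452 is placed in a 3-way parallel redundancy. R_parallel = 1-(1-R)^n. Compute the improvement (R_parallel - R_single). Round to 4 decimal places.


R_single = 0.9452, n = 3
1 - R_single = 0.0548
(1 - R_single)^n = 0.0548^3 = 0.0002
R_parallel = 1 - 0.0002 = 0.9998
Improvement = 0.9998 - 0.9452
Improvement = 0.0546

0.0546


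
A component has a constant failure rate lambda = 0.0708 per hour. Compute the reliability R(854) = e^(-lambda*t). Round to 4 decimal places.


lambda = 0.0708
t = 854
lambda * t = 60.4632
R(t) = e^(-60.4632)
R(t) = 0.0

0.0


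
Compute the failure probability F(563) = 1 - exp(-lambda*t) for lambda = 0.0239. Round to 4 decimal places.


lambda = 0.0239, t = 563
lambda * t = 13.4557
exp(-13.4557) = 0.0
F(t) = 1 - 0.0
F(t) = 1.0

1.0


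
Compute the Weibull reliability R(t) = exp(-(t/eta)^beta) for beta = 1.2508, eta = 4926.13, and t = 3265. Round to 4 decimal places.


beta = 1.2508, eta = 4926.13, t = 3265
t/eta = 3265 / 4926.13 = 0.6628
(t/eta)^beta = 0.6628^1.2508 = 0.5978
R(t) = exp(-0.5978)
R(t) = 0.55

0.55


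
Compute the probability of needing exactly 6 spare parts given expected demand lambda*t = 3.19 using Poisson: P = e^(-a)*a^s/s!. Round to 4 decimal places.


a = 3.19, s = 6
e^(-a) = e^(-3.19) = 0.0412
a^s = 3.19^6 = 1053.7658
s! = 720
P = 0.0412 * 1053.7658 / 720
P = 0.0603

0.0603


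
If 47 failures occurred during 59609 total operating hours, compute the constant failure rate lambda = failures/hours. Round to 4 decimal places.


failures = 47
total_hours = 59609
lambda = 47 / 59609
lambda = 0.0008

0.0008


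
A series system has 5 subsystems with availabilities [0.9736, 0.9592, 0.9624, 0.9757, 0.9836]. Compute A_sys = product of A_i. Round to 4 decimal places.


Subsystems: [0.9736, 0.9592, 0.9624, 0.9757, 0.9836]
After subsystem 1 (A=0.9736): product = 0.9736
After subsystem 2 (A=0.9592): product = 0.9339
After subsystem 3 (A=0.9624): product = 0.8988
After subsystem 4 (A=0.9757): product = 0.8769
After subsystem 5 (A=0.9836): product = 0.8625
A_sys = 0.8625

0.8625


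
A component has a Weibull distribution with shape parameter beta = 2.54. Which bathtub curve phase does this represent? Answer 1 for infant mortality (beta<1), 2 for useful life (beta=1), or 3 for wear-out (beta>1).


beta = 2.54
Compare beta to 1:
beta < 1 => infant mortality (phase 1)
beta = 1 => useful life (phase 2)
beta > 1 => wear-out (phase 3)
Since beta = 2.54, this is wear-out (increasing failure rate)
Phase = 3

3


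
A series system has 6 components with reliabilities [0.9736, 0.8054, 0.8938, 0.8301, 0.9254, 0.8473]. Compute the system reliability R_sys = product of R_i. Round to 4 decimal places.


Components: [0.9736, 0.8054, 0.8938, 0.8301, 0.9254, 0.8473]
After component 1 (R=0.9736): product = 0.9736
After component 2 (R=0.8054): product = 0.7841
After component 3 (R=0.8938): product = 0.7009
After component 4 (R=0.8301): product = 0.5818
After component 5 (R=0.9254): product = 0.5384
After component 6 (R=0.8473): product = 0.4562
R_sys = 0.4562

0.4562


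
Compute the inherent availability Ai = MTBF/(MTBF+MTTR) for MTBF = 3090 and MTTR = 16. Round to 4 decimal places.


MTBF = 3090
MTTR = 16
MTBF + MTTR = 3106
Ai = 3090 / 3106
Ai = 0.9948

0.9948


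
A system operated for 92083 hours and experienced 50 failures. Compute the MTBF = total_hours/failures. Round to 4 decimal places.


total_hours = 92083
failures = 50
MTBF = 92083 / 50
MTBF = 1841.66

1841.66


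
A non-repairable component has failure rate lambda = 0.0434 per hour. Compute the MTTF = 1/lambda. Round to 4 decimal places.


lambda = 0.0434
MTTF = 1 / 0.0434
MTTF = 23.0415

23.0415


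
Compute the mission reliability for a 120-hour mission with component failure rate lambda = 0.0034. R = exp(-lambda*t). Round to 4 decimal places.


lambda = 0.0034
mission_time = 120
lambda * t = 0.0034 * 120 = 0.408
R = exp(-0.408)
R = 0.665

0.665


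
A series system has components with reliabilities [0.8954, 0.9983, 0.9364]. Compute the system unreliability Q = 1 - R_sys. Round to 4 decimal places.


Components: [0.8954, 0.9983, 0.9364]
After component 1: product = 0.8954
After component 2: product = 0.8939
After component 3: product = 0.837
R_sys = 0.837
Q = 1 - 0.837 = 0.163

0.163


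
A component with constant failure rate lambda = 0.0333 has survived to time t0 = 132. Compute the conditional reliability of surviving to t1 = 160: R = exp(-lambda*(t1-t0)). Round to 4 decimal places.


lambda = 0.0333
t0 = 132, t1 = 160
t1 - t0 = 28
lambda * (t1-t0) = 0.0333 * 28 = 0.9324
R = exp(-0.9324)
R = 0.3936

0.3936


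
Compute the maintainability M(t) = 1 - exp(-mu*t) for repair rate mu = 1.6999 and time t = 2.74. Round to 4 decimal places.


mu = 1.6999, t = 2.74
mu * t = 1.6999 * 2.74 = 4.6577
exp(-4.6577) = 0.0095
M(t) = 1 - 0.0095
M(t) = 0.9905

0.9905


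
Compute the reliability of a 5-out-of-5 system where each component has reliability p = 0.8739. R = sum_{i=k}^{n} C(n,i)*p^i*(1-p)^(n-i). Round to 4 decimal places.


k = 5, n = 5, p = 0.8739
i=5: C(5,5)=1 * 0.8739^5 * 0.1261^0 = 0.5097
R = sum of terms = 0.5097

0.5097
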